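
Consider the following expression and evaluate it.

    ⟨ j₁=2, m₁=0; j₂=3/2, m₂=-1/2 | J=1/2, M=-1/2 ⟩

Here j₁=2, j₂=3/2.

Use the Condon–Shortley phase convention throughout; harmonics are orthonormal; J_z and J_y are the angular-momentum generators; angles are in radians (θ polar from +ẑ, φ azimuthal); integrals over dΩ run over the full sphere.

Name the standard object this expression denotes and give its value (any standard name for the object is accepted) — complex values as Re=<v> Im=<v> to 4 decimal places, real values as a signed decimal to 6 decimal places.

Clebsch–Gordan coefficient, −√(1/5) ≈ -0.447214

This is a Clebsch–Gordan (vector-coupling) coefficient.
√[2·3!1!0!/5! · 2!2!1!2!0!1!] = √(4/5)
  +(−1)^1/∏(1,2,1,0,0,0)! = -1/2  (running -1/2)
⟨..|..⟩ = √(4/5)·(-1/2) = -0.447214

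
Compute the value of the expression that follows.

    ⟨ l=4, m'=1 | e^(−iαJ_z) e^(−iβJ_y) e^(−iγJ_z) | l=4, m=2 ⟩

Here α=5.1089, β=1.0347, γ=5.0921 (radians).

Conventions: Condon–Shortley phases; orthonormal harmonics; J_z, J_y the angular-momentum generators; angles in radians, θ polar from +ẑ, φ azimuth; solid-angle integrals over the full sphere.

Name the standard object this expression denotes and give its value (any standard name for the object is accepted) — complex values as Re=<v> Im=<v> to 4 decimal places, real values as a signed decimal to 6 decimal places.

This is a Wigner D-matrix element — the rotation-matrix element ⟨l m'| R(α,β,γ) |l m⟩ in the angular-momentum basis.
First d^4_{1,2}(β=1.0347), then the phase factors e^{-i(1)α} and e^{-i(2)γ}:
Half-angle: c=0.869133, s=0.494579. N=√(120·6·720·2)=1018.233765
Admissible k: 1..3 (factorial args all ≥0)
  k=1: (−1)^0·1018.2338/(240)·0.8691^7·0.4946^1 = +0.786095
  k=2: (−1)^1·1018.2338/(48)·0.8691^5·0.4946^3 = -1.272750
  k=3: (−1)^2·1018.2338/(72)·0.8691^3·0.4946^5 = +0.274758
d^4_{1,2}(1.0347) = +0.786095 -1.272750 +0.274758 = -0.211898
Attach z-rotation phases: D = e^{-i(1)(5.1089)}·(-0.211898)·e^{-i(2)(5.0921)} = +0.193923+0.085409i

Wigner D-matrix element, Re=0.1939 Im=0.0854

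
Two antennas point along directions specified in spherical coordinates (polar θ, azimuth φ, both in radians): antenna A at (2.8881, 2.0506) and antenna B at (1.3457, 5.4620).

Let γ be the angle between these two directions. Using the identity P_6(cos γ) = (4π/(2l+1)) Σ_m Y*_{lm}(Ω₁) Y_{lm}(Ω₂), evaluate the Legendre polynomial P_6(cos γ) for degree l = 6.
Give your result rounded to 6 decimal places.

0.329510

Summing Y*_{l m}(θ₁,φ₁)·Y_{l m}(θ₂,φ₂) over m ∈ [−6, 6]; prefactor 4π/(2·6+1) = 0.966644:
  [-6]  conj(Y_{6,-6})(Ω₁) = +0.000116-0.000031i ; Y_{6,-6}(Ω₂) = +0.088304-0.404905i ; Δ = -0.000002-0.000050i
  [-5]  conj(Y_{6,-5})(Ω₁) = +0.001087+0.001184i ; Y_{6,-5}(Ω₂) = -0.187358-0.270098i ; Δ = +0.000116-0.000515i
  [-4]  conj(Y_{6,-4})(Ω₁) = -0.004485+0.012347i ; Y_{6,-4}(Ω₂) = +0.144108+0.020771i ; Δ = -0.000903+0.001686i
  [-3]  conj(Y_{6,-3})(Ω₁) = -0.072061+0.009523i ; Y_{6,-3}(Ω₂) = +0.257155-0.207118i ; Δ = -0.016558+0.017374i
  [-2]  conj(Y_{6,-2})(Ω₁) = -0.154123-0.219959i ; Y_{6,-2}(Ω₂) = -0.004098+0.057158i ; Δ = +0.013204-0.007908i
  [-1]  conj(Y_{6,-1})(Ω₁) = +0.270838-0.520480i ; Y_{6,-1}(Ω₂) = +0.219087+0.235357i ; Δ = +0.181836-0.050287i
  [+0]  conj(Y_{6,0})(Ω₁) = +0.436822-0.000000i ; Y_{6,0}(Ω₂) = -0.033202+0.000000i ; Δ = -0.014503+0.000000i
  [+1]  conj(Y_{6,1})(Ω₁) = -0.270838-0.520480i ; Y_{6,1}(Ω₂) = -0.219087+0.235357i ; Δ = +0.181836+0.050287i
  [+2]  conj(Y_{6,2})(Ω₁) = -0.154123+0.219959i ; Y_{6,2}(Ω₂) = -0.004098-0.057158i ; Δ = +0.013204+0.007908i
  [+3]  conj(Y_{6,3})(Ω₁) = +0.072061+0.009523i ; Y_{6,3}(Ω₂) = -0.257155-0.207118i ; Δ = -0.016558-0.017374i
  [+4]  conj(Y_{6,4})(Ω₁) = -0.004485-0.012347i ; Y_{6,4}(Ω₂) = +0.144108-0.020771i ; Δ = -0.000903-0.001686i
  [+5]  conj(Y_{6,5})(Ω₁) = -0.001087+0.001184i ; Y_{6,5}(Ω₂) = +0.187358-0.270098i ; Δ = +0.000116+0.000515i
  [+6]  conj(Y_{6,6})(Ω₁) = +0.000116+0.000031i ; Y_{6,6}(Ω₂) = +0.088304+0.404905i ; Δ = -0.000002+0.000050i
Accumulated sum +0.340881-0.000000i; after 4π/(2l+1) scaling, +0.329510-0.000000i ⇒ P_6 = 0.329510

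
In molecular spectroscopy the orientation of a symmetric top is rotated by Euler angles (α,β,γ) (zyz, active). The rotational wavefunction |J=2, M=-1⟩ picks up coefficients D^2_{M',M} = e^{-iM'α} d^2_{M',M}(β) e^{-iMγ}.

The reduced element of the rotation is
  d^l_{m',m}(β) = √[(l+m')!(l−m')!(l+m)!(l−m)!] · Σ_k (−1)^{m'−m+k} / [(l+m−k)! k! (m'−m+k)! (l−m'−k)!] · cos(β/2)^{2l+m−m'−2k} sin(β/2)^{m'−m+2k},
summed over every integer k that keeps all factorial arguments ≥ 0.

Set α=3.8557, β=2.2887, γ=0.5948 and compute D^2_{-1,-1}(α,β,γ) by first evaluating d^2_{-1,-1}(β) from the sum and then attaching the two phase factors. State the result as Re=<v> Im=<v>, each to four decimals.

Split into d^2_{-1,-1}(β=2.2887) × two z-phases.
c=cos(2.288700/2)=0.413638, s=sin(2.288700/2)=0.910441; N=√[1·6·1·6]=6.000000
Admissible k: 0..1 (factorial args all ≥0)
  k=0: (−1)^0·6.0000/(6)·0.4136^4·0.9104^0 = +0.029274
  k=1: (−1)^1·6.0000/(2)·0.4136^2·0.9104^2 = -0.425467
d^2_{-1,-1}(2.2887) = +0.029274 -0.425467 = -0.396193
Attach z-rotation phases: D = e^{-i(-1)(3.8557)}·(-0.396193)·e^{-i(-1)(0.5948)} = +0.102577+0.382684i

Re=0.1026 Im=0.3827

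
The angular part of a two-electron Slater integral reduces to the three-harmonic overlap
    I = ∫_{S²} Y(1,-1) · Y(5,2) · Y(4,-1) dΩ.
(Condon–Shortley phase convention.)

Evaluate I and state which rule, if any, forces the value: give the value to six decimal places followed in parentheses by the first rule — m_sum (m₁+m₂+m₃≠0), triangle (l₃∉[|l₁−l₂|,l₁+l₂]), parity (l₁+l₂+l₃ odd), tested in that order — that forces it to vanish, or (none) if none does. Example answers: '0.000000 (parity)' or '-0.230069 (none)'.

m-sum 0 ✓  L=10 even ✓  4≤4≤6 ✓
Π(2lᵢ+1) = 3×11×9 = 297
triangle coeff Δ(1,5,4) = 1/495
Σ_t [1,1]: t=1:−1/576 = -1/576
(3j)²=5/99 [(1 5 4; 0 0 0)], sign=-1
Σ_t [2,2]: t=2:+1/1440 = 1/1440
(3j)²=7/165 [(1 5 4; -1 2 -1)], sign=-1
⇒ 4πI² = 7/11
I = (+1)√(7/11/(4π)) = 0.22503380
No selection rule forces the value: the integral is nonzero (none).

0.225034 (none)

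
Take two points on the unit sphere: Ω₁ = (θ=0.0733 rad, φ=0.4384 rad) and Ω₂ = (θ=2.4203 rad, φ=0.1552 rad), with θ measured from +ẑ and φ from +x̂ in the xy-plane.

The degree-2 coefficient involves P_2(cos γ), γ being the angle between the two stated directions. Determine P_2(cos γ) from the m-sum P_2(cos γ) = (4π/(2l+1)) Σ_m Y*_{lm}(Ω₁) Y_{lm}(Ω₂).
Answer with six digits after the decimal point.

Expand P_2 via completeness: Σ_{m} conj(Y_{2,m}) at Ω₁ times Y_{2,m} at Ω₂ —
  m=-2: Y*=+0.001325+0.001593i  Y=+0.160393-0.051449i  product +0.000294+0.000187i
  m=-1: Y*=+0.051089+0.023952i  Y=-0.378499+0.059219i  product -0.020756-0.006040i
  m=+0: Y*=+0.625709-0.000000i  Y=+0.218185+0.000000i  product +0.136520+0.000000i
  m=+1: Y*=-0.051089+0.023952i  Y=+0.378499+0.059219i  product -0.020756+0.006040i
  m=+2: Y*=+0.001325-0.001593i  Y=+0.160393+0.051449i  product +0.000294-0.000187i
Σ over m = +0.095598+0.000000i; ×(4π/5) → +0.240263+0.000000i. Real part: 0.240263

0.240263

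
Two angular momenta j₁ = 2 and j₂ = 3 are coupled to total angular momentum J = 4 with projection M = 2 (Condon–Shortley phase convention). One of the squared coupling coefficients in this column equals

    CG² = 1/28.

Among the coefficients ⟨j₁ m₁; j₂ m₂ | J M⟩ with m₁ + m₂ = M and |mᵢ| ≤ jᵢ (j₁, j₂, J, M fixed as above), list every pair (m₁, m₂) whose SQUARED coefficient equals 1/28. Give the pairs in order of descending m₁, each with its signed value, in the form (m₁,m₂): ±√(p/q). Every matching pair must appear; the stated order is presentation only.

(1,1): +√(1/28)

Admissible pairs with m₁+m₂ = M = 2: (-1,3), (0,2), (1,1), (2,0)
  (m₁,m₂)=(2,0): CG² = 3/7, CG = +√(3/7)
  (m₁,m₂)=(1,1): CG² = 1/28, CG = +√(1/28)   ← matches the target
  (m₁,m₂)=(0,2): CG² = 12/35, CG = −√(12/35)
  (m₁,m₂)=(-1,3): CG² = 27/140, CG = −√(27/140)
Pairs with CG² = 1/28: (1,1): +√(1/28)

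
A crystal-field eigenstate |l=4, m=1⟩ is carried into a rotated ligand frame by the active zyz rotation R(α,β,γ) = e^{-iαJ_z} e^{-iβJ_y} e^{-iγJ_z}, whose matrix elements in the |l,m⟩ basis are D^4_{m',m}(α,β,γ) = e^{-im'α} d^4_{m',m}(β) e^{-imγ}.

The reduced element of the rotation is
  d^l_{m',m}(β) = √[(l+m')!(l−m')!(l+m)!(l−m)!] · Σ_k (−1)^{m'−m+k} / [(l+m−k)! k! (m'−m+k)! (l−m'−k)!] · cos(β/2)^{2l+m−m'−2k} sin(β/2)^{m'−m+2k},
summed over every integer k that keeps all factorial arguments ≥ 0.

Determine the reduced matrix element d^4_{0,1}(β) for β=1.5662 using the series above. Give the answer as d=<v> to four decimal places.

d=-0.0077

d^4_{0,1}(β=1.5662) via the finite sum:
c=cos(1.566200/2)=0.708730, s=sin(1.566200/2)=0.705480; N=√[24·24·120·6]=643.987578
k∈{1,2,3,4} keeps every argument non-negative
  k=1: (−1)^0·643.9876/(144)·0.7087^7·0.7055^1 = +0.283377
  k=2: (−1)^1·643.9876/(24)·0.7087^5·0.7055^3 = -1.684706
  k=3: (−1)^2·643.9876/(24)·0.7087^3·0.7055^5 = +1.669290
  k=4: (−1)^3·643.9876/(144)·0.7087^1·0.7055^7 = -0.275669
d^4_{0,1}(1.5662) = +0.283377 -1.684706 +1.669290 -0.275669 = -0.007708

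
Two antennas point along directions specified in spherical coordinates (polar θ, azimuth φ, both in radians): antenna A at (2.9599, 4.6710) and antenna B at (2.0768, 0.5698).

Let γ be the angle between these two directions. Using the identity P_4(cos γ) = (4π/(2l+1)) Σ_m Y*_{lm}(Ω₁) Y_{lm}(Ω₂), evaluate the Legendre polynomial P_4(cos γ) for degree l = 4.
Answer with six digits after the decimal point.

-0.086631

Summing Y*_{l m}(θ₁,φ₁)·Y_{l m}(θ₂,φ₂) over m ∈ [−4, 4]; prefactor 4π/(2·4+1) = 1.396263:
  m=-4: (0.00047 - 0.00008j) × (-0.16853 - 0.19671j) = -0.00009 - 0.00008j  (running Σ = -0.00009 - 0.00008j)
  m=-3: (-0.00090 - 0.00721j) × (0.05609 + 0.40209j) = 0.00285 - 0.00077j  (running Σ = 0.00275 - 0.00084j)
  m=-2: (-0.06282 + 0.00521j) × (0.06894 - 0.14984j) = -0.00355 + 0.00977j  (running Σ = -0.00080 + 0.00893j)
  m=-1: (0.01312 + 0.31682j) × (0.22892 - 0.14667j) = 0.04947 + 0.07060j  (running Σ = 0.04868 + 0.07953j)
  m=0: (0.71207 + 0.00000j) × (-0.22385 + 0.00000j) = -0.15940 + 0.00000j  (running Σ = -0.11072 + 0.07953j)
  m=1: (-0.01312 + 0.31682j) × (-0.22892 - 0.14667j) = 0.04947 - 0.07060j  (running Σ = -0.06125 + 0.00893j)
  m=2: (-0.06282 - 0.00521j) × (0.06894 + 0.14984j) = -0.00355 - 0.00977j  (running Σ = -0.06480 - 0.00084j)
  m=3: (0.00090 - 0.00721j) × (-0.05609 + 0.40209j) = 0.00285 + 0.00077j  (running Σ = -0.06195 - 0.00008j)
  m=4: (0.00047 + 0.00008j) × (-0.16853 + 0.19671j) = -0.00009 + 0.00008j  (running Σ = -0.06205 + 0.00000j)
Total Σ_m = -0.06205 + 0.00000j. Multiply by 1.396263: -0.08663 + 0.00000j. P_4(cos γ) = -0.086631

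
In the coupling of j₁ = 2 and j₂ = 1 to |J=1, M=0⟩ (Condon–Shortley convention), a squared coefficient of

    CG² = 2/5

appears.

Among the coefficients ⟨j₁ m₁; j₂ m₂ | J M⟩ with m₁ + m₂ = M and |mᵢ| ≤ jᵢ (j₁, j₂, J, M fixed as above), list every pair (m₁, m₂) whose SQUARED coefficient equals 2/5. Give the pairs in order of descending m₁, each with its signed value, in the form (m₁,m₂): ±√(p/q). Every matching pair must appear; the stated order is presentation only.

(0,0): −√(2/5)

Admissible pairs with m₁+m₂ = M = 0: (-1,1), (0,0), (1,-1)
  (m₁,m₂)=(1,-1): CG² = 3/10, CG = +√(3/10)
  (m₁,m₂)=(0,0): CG² = 2/5, CG = −√(2/5)   ← matches the target
  (m₁,m₂)=(-1,1): CG² = 3/10, CG = +√(3/10)
Pairs with CG² = 2/5: (0,0): −√(2/5)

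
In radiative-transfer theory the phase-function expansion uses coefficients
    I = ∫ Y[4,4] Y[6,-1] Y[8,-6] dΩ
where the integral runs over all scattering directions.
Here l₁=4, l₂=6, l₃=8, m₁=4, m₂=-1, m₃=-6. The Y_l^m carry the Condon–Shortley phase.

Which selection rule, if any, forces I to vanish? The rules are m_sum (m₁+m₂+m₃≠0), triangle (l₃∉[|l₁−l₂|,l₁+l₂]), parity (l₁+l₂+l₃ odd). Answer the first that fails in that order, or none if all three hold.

m₁+m₂+m₃ = 4 − 1 − 6 = -3  ✗
triangle: |4−6|=2 ≤ l₃=8 ≤ 4+6=10
parity: l₁+l₂+l₃ = 18 is even

m_sum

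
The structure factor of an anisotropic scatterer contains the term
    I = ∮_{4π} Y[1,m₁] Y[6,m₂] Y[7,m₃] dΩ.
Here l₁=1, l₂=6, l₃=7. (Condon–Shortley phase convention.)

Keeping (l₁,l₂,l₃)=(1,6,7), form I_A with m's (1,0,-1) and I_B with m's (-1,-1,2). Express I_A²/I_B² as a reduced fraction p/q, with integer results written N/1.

Same 1,6,7: normalisation and zero-m 3j drop out of the ratio.
A: Δ: 0! 2! 12! / 15! → 1/1365; sum: t=0:+1/1036800 = 1/1036800; 3j²(1 6 7; 1 0 -1) = Δ·Π!·Σ² = 4/195  (sign +1)
B: Δ: 0! 2! 12! / 15! → 1/1365; sum: t=0:+1/1209600 = 1/1209600; 3j²(1 6 7; -1 -1 2) = Δ·Π!·Σ² = 12/455  (sign -1)
I_A²/I_B² = (4/195)/(12/455) = 7/9

7/9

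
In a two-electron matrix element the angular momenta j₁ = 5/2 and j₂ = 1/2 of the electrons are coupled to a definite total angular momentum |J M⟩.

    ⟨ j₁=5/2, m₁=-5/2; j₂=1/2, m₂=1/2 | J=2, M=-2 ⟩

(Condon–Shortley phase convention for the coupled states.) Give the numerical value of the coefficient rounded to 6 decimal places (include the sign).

triangle: 1!·4!·0!/6! = 24/720
(j±m)!: 0!·5!·1!·0!·0!·4! = 2880
prefactor² = (2J+1)·Δ·N² = 480
  k=1: −1/(1!·0!·4!·0!·0!·0!) = -1/24
Σ = -1/24  ⇒  CG² = 480·(-1/24)² = 5/6
CG = −√(5/6) = -0.912871

−√(5/6) = -0.912871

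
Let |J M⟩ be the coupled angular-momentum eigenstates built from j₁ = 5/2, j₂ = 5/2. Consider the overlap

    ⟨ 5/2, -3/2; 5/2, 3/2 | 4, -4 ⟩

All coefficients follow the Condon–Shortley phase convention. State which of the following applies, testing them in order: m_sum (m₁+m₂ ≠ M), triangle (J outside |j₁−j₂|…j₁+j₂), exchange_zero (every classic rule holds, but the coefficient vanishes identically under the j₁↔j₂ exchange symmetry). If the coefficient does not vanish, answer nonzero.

m-sum: m₁+m₂ = -3/2+3/2 = 0, M = -4  ✗ ⇒ coefficient is 0

m_sum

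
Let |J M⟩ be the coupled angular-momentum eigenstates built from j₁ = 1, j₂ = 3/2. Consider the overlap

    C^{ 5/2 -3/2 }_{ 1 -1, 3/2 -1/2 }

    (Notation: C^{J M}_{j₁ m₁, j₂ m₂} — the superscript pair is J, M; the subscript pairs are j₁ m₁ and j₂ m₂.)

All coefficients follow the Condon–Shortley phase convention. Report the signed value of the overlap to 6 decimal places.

√[6·0!2!3!/6! · 0!2!1!2!1!4!] = √(48/5)
  +(−1)^0/∏(0,0,2,1,0,2)! = 1/4  (running 1/4)
⟨..|..⟩ = √(48/5)·(1/4) = +0.774597

+0.774597  (= +√(3/5))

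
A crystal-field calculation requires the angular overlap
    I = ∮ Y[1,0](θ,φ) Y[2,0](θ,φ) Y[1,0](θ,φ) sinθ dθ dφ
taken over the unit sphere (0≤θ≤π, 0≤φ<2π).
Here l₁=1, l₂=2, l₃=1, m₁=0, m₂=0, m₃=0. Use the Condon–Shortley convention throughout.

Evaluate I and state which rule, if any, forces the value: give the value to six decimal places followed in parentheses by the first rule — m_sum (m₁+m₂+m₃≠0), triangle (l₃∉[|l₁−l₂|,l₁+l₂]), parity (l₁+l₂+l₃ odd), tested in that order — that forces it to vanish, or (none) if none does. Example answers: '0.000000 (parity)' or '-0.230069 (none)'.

0.252313 (none)

m-sum 0 ✓  L=4 even ✓  1≤1≤3 ✓
Π(2lᵢ+1) = 3×5×3 = 45
triangle coeff Δ(1,2,1) = 1/30
Σ_t [1,1]: t=1:−1/1 = -1/1
(3j)²=2/15 [(1 2 1; 0 0 0)], sign=+1
(m-triple is (0,0,0) — same symbol as above.)
⇒ 4πI² = 4/5
I = (+1)√(4/5/(4π)) = 0.25231325
No selection rule forces the value: the integral is nonzero (none).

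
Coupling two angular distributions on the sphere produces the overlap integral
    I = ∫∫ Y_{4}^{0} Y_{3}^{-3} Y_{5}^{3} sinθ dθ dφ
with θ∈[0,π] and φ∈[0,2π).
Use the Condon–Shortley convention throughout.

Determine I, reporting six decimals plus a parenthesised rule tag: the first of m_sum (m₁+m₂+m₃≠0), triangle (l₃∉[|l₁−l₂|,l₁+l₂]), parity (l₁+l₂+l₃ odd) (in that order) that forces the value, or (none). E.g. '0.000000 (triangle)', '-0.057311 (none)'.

0.196280 (none)

m-sum 0 ✓  L=12 even ✓  1≤5≤7 ✓
Π(2lᵢ+1) = 9×7×11 = 693
triangle coeff Δ(4,3,5) = 1/180180
Σ_t [0,2]: t=0:+1/576 t=1:−1/144 t=2:+1/576 = -1/288
(3j)²=20/1001 [(4 3 5; 0 0 0)], sign=+1
Σ_t [0,0]: t=0:+1/2304 = 1/2304
(3j)²=5/143 [(4 3 5; 0 -3 3)], sign=+1
⇒ 4πI² = 900/1859
I = (+1)√(900/1859/(4π)) = 0.19628026
No selection rule forces the value: the integral is nonzero (none).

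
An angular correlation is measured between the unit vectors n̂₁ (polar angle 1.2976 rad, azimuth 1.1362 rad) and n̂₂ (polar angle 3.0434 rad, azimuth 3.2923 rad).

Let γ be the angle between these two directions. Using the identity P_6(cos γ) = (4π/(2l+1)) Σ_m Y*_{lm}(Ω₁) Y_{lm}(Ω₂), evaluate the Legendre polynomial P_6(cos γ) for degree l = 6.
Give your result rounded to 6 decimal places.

Summing Y*_{l m}(θ₁,φ₁)·Y_{l m}(θ₂,φ₂) over m ∈ [−6, 6]; prefactor 4π/(2·6+1) = 0.966644:
  [-6]  conj(Y_{6,-6})(Ω₁) = 0.33146 + 0.19600j ; Y_{6,-6}(Ω₂) = 0.00000 - 0.00000j ; Δ = 0.00000 - 0.00000j
  [-5]  conj(Y_{6,-5})(Ω₁) = 0.30803 - 0.21172j ; Y_{6,-5}(Ω₂) = 0.00001 - 0.00001j ; Δ = 0.00000 - 0.00001j
  [-4]  conj(Y_{6,-4})(Ω₁) = 0.01019 + 0.06025j ; Y_{6,-4}(Ω₂) = 0.00027 - 0.00018j ; Δ = 0.00001 + 0.00001j
  [-3]  conj(Y_{6,-3})(Ω₁) = 0.33286 + 0.09105j ; Y_{6,-3}(Ω₂) = 0.00434 - 0.00211j ; Δ = 0.00164 - 0.00031j
  [-2]  conj(Y_{6,-2})(Ω₁) = 0.02641 - 0.03125j ; Y_{6,-2}(Ω₂) = 0.04646 - 0.01444j ; Δ = 0.00078 - 0.00183j
  [-1]  conj(Y_{6,-1})(Ω₁) = 0.13479 + 0.29037j ; Y_{6,-1}(Ω₂) = 0.30428 - 0.04621j ; Δ = 0.05443 + 0.08212j
  [+0]  conj(Y_{6,0})(Ω₁) = 0.06761 + 0.00000j ; Y_{6,0}(Ω₂) = 0.91667 + 0.00000j ; Δ = 0.06197 + 0.00000j
  [+1]  conj(Y_{6,1})(Ω₁) = -0.13479 + 0.29037j ; Y_{6,1}(Ω₂) = -0.30428 - 0.04621j ; Δ = 0.05443 - 0.08212j
  [+2]  conj(Y_{6,2})(Ω₁) = 0.02641 + 0.03125j ; Y_{6,2}(Ω₂) = 0.04646 + 0.01444j ; Δ = 0.00078 + 0.00183j
  [+3]  conj(Y_{6,3})(Ω₁) = -0.33286 + 0.09105j ; Y_{6,3}(Ω₂) = -0.00434 - 0.00211j ; Δ = 0.00164 + 0.00031j
  [+4]  conj(Y_{6,4})(Ω₁) = 0.01019 - 0.06025j ; Y_{6,4}(Ω₂) = 0.00027 + 0.00018j ; Δ = 0.00001 - 0.00001j
  [+5]  conj(Y_{6,5})(Ω₁) = -0.30803 - 0.21172j ; Y_{6,5}(Ω₂) = -0.00001 - 0.00001j ; Δ = 0.00000 + 0.00001j
  [+6]  conj(Y_{6,6})(Ω₁) = 0.33146 - 0.19600j ; Y_{6,6}(Ω₂) = 0.00000 + 0.00000j ; Δ = 0.00000 + 0.00000j
Σ over m = 0.17569 - 0.00000j; ×(4π/13) → 0.16983 - 0.00000j. Real part: 0.169827

0.169827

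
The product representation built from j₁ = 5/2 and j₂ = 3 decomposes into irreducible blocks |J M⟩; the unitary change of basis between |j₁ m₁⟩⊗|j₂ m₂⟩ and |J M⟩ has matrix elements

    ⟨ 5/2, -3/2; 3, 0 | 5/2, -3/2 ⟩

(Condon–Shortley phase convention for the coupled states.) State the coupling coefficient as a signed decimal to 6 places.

+√(7/30) = +0.483046

j₁+j₂−J=3  J+j₁−j₂=2  J−j₁+j₂=3  j₁+j₂+J+1=9
(j₁±m₁, j₂±m₂, J±M) = (1,4,3,3,1,4)
P² = 864/35
sum k=2..3:
  [2] +1/8 = 1/8
  [3] −1/36 = -1/36
S = 7/72
C² = P²·S² = 7/30 ; C = +0.483046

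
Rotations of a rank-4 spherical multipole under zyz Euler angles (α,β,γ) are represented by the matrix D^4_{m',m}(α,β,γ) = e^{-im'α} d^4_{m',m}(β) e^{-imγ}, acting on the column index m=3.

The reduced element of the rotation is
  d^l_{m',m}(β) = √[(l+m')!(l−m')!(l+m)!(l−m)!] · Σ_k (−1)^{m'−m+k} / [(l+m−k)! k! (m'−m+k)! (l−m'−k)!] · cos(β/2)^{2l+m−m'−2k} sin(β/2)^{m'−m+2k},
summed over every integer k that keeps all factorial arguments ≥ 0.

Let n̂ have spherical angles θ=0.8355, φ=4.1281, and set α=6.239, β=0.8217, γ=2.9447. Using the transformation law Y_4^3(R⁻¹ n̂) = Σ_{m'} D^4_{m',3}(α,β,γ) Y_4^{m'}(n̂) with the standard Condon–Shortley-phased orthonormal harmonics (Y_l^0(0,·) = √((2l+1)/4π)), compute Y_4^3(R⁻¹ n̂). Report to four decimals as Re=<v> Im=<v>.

Need the full column D^4_{m',3} for m'=−4..4 at α=6.2390, β=0.8217, γ=2.9447.
cos(β/2)=0.916782, sin(β/2)=0.399389
d^4_{-4,3}: single k=7 term ⇒ +0.004203;  D = -0.003848-0.001691i
d^4_{-3,3}: k∈[6..7] ⇒ +0.023878 -0.000647 = +0.023231;  D = -0.020836-0.010274i
d^4_{-2,3}: k∈[5..6] ⇒ +0.087895 -0.005560 = +0.082334;  D = -0.072164-0.039640i
d^4_{-1,3}: k∈[4..5] ⇒ +0.237775 -0.027076 = +0.210699;  D = -0.180012-0.109499i
d^4_{0,3}: k∈[3..4] ⇒ +0.488181 -0.092649 = +0.395532;  D = -0.328515-0.220281i
d^4_{1,3}: k∈[2..3] ⇒ +0.751722 -0.237775 = +0.513947;  D = -0.413806-0.304805i
d^4_{2,3}: k∈[1..2] ⇒ +0.813432 -0.463129 = +0.350303;  D = -0.272595-0.220009i
d^4_{3,3}: k∈[0..1] ⇒ +0.499031 -0.662957 = -0.163926;  D = +0.122890+0.108488i
d^4_{4,3}: single k=0 term ⇒ -0.614897;  D = +0.442544+0.426911i
Y_4^{m'}(θ=0.8355,φ=4.1281) and Σ D·Y over m':
  (-0.0038-0.0017i)·(-0.0928+0.0964i)  (-0.0208-0.0103i)·(+0.3368+0.0620i)  (-0.0722-0.0396i)·(-0.1548-0.3640i)  (-0.1800-0.1095i)·(-0.0195+0.0294i)  (-0.3285-0.2203i)·(-0.3610+0.0000i)  (-0.4138-0.3048i)·(+0.0195+0.0294i)  (-0.2726-0.2200i)·(-0.1548+0.3640i)  (+0.1229+0.1085i)·(-0.3368+0.0620i)  (+0.4425+0.4269i)·(-0.0928-0.0964i)
Y_4^3(R⁻¹ n̂) = +0.191377-0.090709i

Re=0.1914 Im=-0.0907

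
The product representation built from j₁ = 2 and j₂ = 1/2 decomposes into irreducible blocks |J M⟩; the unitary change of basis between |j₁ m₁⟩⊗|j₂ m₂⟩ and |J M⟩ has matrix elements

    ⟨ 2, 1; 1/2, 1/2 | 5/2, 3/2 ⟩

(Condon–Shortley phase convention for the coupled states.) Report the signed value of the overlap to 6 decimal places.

triangle: 0!·4!·1!/6! = 24/720
(j±m)!: 3!·1!·1!·0!·4!·1! = 144
prefactor² = (2J+1)·Δ·N² = 144/5
  k=0: +1/(0!·0!·1!·1!·3!·0!) = 1/6
Σ = 1/6  ⇒  CG² = 144/5·(1/6)² = 4/5
CG = +√(4/5) = +0.894427

+0.894427  (= +√(4/5))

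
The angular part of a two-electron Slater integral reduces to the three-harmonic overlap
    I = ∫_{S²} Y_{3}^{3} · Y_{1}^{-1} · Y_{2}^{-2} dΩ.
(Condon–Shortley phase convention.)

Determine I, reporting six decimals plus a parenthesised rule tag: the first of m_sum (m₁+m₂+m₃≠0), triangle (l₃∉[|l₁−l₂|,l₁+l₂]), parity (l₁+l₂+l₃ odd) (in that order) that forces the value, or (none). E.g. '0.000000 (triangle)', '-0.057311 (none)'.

-0.319865 (none)

Checks pass: Σm=0; 6 even; l₃=2∈[2,4].
(2·3+1)(2·1+1)(2·2+1) = 105
Δ: 2! 4! 0! / 7! → 1/105
sum: t=1:−1/4 = -1/4
3j²(3 1 2; 0 0 0) = Δ·Π!·Σ² = 3/35  (sign -1)
sum: t=0:+1/48 = 1/48
3j²(3 1 2; 3 -1 -2) = Δ·Π!·Σ² = 1/7  (sign +1)
combine: 4πI² = 105·3/35·1/7 = 9/7
take √, sign -1: I = -0.31986543
No selection rule forces the value: the integral is nonzero (none).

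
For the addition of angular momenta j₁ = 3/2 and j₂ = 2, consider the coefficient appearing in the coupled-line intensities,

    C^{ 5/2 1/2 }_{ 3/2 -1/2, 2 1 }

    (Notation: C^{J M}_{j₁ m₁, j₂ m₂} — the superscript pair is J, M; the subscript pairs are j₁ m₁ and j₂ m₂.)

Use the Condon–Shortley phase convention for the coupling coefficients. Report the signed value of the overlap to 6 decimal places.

j₁+j₂−J=1  J+j₁−j₂=2  J−j₁+j₂=3  j₁+j₂+J+1=7
(j₁±m₁, j₂±m₂, J±M) = (1,2,3,1,3,2)
P² = 72/35
sum k=0..1:
  [0] +1/12 = 1/12
  [1] −1/2 = -1/2
S = -5/12
C² = P²·S² = 5/14 ; C = -0.597614

−√(5/14) ≈ -0.597614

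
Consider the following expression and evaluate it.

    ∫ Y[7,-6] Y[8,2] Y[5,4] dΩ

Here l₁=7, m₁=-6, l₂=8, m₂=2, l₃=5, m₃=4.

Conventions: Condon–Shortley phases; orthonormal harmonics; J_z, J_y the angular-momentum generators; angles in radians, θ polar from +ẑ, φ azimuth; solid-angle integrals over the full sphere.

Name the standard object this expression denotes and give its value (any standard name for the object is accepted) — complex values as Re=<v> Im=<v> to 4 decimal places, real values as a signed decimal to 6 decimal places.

This is a Gaunt coefficient — the integral of a triple product of spherical harmonics over the sphere.
Rules hold: Σm=0, L=20 even, 1≤5≤15.
N = 15·17·11 = 2805
Δ = 10!·4!·6!/21! = 1/814773960
Racah Σ t=3..7: t=3:−1/87091200 t=4:+1/4976640 t=5:−1/2073600 t=6:+1/4976640 t=7:−1/87091200 = -1/9676800
⇒ 3j(7 8 5; 0 0 0)² = 360/46189, sgn +1
Racah Σ t=9..10: t=9:−1/1045094400 t=10:+1/15676416000 = -1/1119744000
⇒ 3j(7 8 5; -6 2 4)² = 28/4845, sgn +1
4πI² = N·(3j₀)²·(3jₘ)² = 10080/79781
I = +1·√(0.126346/4π) = 0.10027106

Gaunt coefficient, +0.100271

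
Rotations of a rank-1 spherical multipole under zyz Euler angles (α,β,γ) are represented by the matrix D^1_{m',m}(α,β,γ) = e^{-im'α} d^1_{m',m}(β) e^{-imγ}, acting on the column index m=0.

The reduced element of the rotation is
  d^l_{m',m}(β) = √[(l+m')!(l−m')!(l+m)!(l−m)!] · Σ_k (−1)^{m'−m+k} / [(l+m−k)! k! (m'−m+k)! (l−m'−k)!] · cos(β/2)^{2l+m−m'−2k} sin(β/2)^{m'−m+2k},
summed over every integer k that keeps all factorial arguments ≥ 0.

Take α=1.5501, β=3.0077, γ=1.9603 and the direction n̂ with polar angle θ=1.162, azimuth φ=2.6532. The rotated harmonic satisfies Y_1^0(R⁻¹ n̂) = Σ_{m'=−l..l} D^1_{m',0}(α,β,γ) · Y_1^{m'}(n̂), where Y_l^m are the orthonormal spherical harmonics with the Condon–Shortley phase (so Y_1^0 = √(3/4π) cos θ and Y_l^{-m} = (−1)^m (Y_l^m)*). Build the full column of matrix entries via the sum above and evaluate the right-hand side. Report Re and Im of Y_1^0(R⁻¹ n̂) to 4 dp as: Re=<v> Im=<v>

Re=-0.1655 Im=0.0000

Need the full column D^1_{m',0} for m'=−1..1 at α=1.5501, β=3.0077, γ=1.9603.
cos(β/2)=0.066896, sin(β/2)=0.997760
d^1_{-1,0}: single k=1 term ⇒ +0.094394;  D = +0.001953+0.094374i
d^1_{0,0}: k∈[0..1] ⇒ +0.004475 -0.995525 = -0.991050;  D = -0.991050+0.000000i
d^1_{1,0}: single k=0 term ⇒ -0.094394;  D = -0.001953+0.094374i
Y_1^{m'}(θ=1.162,φ=2.6532) and Σ D·Y over m':
  (+0.0020+0.0944i)·(-0.2800-0.1488i)  (-0.9910+0.0000i)·(+0.1942+0.0000i)  (-0.0020+0.0944i)·(+0.2800-0.1488i)
Y_1^0(R⁻¹ n̂) = -0.165501+0.000000i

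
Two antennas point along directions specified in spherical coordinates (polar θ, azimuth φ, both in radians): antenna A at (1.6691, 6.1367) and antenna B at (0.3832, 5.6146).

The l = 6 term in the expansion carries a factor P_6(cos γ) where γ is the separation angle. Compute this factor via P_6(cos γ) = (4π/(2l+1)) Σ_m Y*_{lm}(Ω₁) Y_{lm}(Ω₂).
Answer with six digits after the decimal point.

-0.015152

Summing Y*_{l m}(θ₁,φ₁)·Y_{l m}(θ₂,φ₂) over m ∈ [−6, 6]; prefactor 4π/(2·6+1) = 0.966644:
  m=-6: Y*=+0.299382-0.361350i  Y=-0.000851-0.001009i  product -0.000619+0.000006i
  m=-5: Y*=-0.119203+0.107199i  Y=-0.011112-0.002268i  product +0.001568-0.000921i
  m=-4: Y*=-0.260674+0.173008i  Y=-0.052677+0.026576i  product +0.009134-0.016041i
  m=-3: Y*=+0.165026-0.077581i  Y=-0.085986+0.185060i  product +0.000167+0.037211i
  m=-2: Y*=+0.256216-0.077288i  Y=+0.104718+0.440045i  product +0.060840+0.104653i
  m=-1: Y*=-0.187655+0.027687i  Y=+0.404954+0.319895i  product -0.084849-0.048818i
  m=+0: Y*=-0.255396-0.000000i  Y=-0.046370+0.000000i  product +0.011843+0.000000i
  m=+1: Y*=+0.187655+0.027687i  Y=-0.404954+0.319895i  product -0.084849+0.048818i
  m=+2: Y*=+0.256216+0.077288i  Y=+0.104718-0.440045i  product +0.060840-0.104653i
  m=+3: Y*=-0.165026-0.077581i  Y=+0.085986+0.185060i  product +0.000167-0.037211i
  m=+4: Y*=-0.260674-0.173008i  Y=-0.052677-0.026576i  product +0.009134+0.016041i
  m=+5: Y*=+0.119203+0.107199i  Y=+0.011112-0.002268i  product +0.001568+0.000921i
  m=+6: Y*=+0.299382+0.361350i  Y=-0.000851+0.001009i  product -0.000619-0.000006i
Accumulated sum -0.015675-0.000000i; after 4π/(2l+1) scaling, -0.015152-0.000000i ⇒ P_6 = -0.015152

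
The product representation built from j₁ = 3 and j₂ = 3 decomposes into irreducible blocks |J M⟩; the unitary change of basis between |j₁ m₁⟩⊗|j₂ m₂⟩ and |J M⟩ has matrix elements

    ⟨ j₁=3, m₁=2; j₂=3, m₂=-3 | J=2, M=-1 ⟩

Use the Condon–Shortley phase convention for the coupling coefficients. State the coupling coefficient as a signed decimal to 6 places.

+√(25/84) ≈ +0.545545

√[5·4!2!2!/9! · 5!1!0!6!1!3!] = √(4800/7)
  +(−1)^0/∏(0,4,1,0,1,2)! = 1/48  (running 1/48)
⟨..|..⟩ = √(4800/7)·(1/48) = +0.545545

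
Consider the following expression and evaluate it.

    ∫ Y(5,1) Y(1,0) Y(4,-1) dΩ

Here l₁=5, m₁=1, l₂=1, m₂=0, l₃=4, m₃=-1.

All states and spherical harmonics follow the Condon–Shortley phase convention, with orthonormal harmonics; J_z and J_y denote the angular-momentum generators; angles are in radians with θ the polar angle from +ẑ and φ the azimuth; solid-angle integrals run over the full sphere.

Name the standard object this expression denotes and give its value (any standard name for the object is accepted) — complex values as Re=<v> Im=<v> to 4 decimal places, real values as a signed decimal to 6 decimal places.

Gaunt coefficient, -0.240571

This is a Gaunt coefficient — the integral of a triple product of spherical harmonics over the sphere.
m-sum 0 ✓  L=10 even ✓  4≤4≤6 ✓
Π(2lᵢ+1) = 11×3×9 = 297
triangle coeff Δ(5,1,4) = 1/495
Σ_t [1,1]: t=1:−1/576 = -1/576
(3j)²=5/99 [(5 1 4; 0 0 0)], sign=-1
Σ_t [1,1]: t=1:−1/720 = -1/720
(3j)²=8/165 [(5 1 4; 1 0 -1)], sign=+1
⇒ 4πI² = 8/11
I = (-1)√(8/11/(4π)) = -0.24057125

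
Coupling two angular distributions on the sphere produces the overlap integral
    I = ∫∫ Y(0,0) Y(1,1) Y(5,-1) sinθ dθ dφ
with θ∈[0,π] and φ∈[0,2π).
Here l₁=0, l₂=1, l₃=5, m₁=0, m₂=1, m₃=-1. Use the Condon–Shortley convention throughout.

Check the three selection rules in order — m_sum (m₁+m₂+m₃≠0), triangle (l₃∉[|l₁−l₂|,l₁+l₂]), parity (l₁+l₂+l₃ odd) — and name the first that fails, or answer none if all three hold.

m₁+m₂+m₃ = 0 + 1 − 1 = 0  ✓
triangle: need |l₁−l₂| ≤ l₃ ≤ l₁+l₂ = [1,1]; l₃=5 is outside  ✗
parity: l₁+l₂+l₃ = 6 is even

triangle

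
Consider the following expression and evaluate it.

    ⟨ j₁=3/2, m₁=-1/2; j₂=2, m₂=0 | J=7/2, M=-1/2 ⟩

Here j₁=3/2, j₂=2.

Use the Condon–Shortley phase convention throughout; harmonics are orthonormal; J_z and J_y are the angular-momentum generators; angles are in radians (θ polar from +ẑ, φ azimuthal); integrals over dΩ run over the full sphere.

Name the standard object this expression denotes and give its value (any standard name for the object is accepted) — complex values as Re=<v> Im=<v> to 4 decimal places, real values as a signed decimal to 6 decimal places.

This is a Clebsch–Gordan (vector-coupling) coefficient.
triangle: 0!·3!·4!/8! = 144/40320
(j±m)!: 1!·2!·2!·2!·3!·4! = 1152
prefactor² = (2J+1)·Δ·N² = 1152/35
  k=0: +1/(0!·0!·2!·2!·1!·2!) = 1/8
Σ = 1/8  ⇒  CG² = 1152/35·(1/8)² = 18/35
CG = +√(18/35) = +0.717137

Clebsch–Gordan coefficient, +√(18/35) ≈ +0.717137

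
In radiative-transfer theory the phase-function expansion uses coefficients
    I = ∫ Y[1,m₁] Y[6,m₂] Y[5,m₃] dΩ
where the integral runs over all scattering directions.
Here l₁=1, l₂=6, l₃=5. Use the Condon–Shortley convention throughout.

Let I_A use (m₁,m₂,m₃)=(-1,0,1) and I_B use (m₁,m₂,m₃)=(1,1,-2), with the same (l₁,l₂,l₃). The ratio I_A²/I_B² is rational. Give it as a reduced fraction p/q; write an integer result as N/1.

l's match ⇒ only the (l;m) 3-j factors differ between A and B.
A: triangle coeff Δ(1,6,5) = 1/858; Σ_t [2,2]: t=2:+1/34560 = 1/34560; (3j)²=5/286 [(1 6 5; -1 0 1)], sign=+1
B: triangle coeff Δ(1,6,5) = 1/858; Σ_t [0,0]: t=0:+1/60480 = 1/60480; (3j)²=5/429 [(1 6 5; 1 1 -2)], sign=-1
I_A²/I_B² = (5/286)/(5/429) = 3/2

3/2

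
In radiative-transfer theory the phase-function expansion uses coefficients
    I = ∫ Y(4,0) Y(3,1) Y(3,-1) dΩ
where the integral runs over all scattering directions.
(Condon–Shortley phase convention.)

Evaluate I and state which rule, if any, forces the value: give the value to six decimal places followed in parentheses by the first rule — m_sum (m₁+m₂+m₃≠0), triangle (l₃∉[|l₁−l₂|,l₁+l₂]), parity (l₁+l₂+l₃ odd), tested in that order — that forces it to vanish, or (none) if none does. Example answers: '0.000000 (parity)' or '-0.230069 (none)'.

Checks pass: Σm=0; 10 even; l₃=3∈[1,7].
(2·4+1)(2·3+1)(2·3+1) = 441
Δ: 4! 4! 2! / 11! → 1/34650
sum: t=1:−1/72 t=2:+1/16 t=3:−1/72 = 5/144
3j²(4 3 3; 0 0 0) = Δ·Π!·Σ² = 2/77  (sign -1)
sum: t=2:+1/32 t=3:−1/36 t=4:+1/1152 = 5/1152
3j²(4 3 3; 0 1 -1) = Δ·Π!·Σ² = 1/1386  (sign +1)
combine: 4πI² = 441·2/77·1/1386 = 1/121
take √, sign -1: I = -0.02564498
No selection rule forces the value: the integral is nonzero (none).

-0.025645 (none)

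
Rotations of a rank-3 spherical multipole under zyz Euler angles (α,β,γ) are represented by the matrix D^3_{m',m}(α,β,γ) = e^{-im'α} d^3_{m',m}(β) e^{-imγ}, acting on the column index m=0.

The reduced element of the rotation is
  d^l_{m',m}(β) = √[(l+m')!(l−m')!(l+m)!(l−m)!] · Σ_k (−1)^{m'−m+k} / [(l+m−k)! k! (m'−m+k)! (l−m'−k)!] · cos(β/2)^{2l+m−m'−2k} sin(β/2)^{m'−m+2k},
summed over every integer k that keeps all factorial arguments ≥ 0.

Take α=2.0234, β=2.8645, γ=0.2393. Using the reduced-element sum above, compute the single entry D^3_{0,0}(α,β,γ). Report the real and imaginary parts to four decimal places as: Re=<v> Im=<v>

First d^3_{0,0}(β=2.8645), then the phase factors e^{-i(0)α} and e^{-i(0)γ}:
c=cos(2.864500/2)=0.138104, s=sin(2.864500/2)=0.990418; N=√[6·6·6·6]=36.000000
Admissible k: 0..3 (factorial args all ≥0)
  k=0: (−1)^0·36.0000/(36)·0.1381^6·0.9904^0 = +0.000007
  k=1: (−1)^1·36.0000/(4)·0.1381^4·0.9904^2 = -0.003211
  k=2: (−1)^2·36.0000/(4)·0.1381^2·0.9904^4 = +0.165168
  k=3: (−1)^3·36.0000/(36)·0.1381^0·0.9904^6 = -0.943867
d^3_{0,0}(2.8645) = +0.000007 -0.003211 +0.165168 -0.943867 = -0.781903
Phases: e^{-i·(0)·2.0234}=+1.000000+0.000000i, e^{-i·(0)·0.2393}=+1.000000+0.000000i ⇒ D=-0.781903+0.000000i

Re=-0.7819 Im=0.0000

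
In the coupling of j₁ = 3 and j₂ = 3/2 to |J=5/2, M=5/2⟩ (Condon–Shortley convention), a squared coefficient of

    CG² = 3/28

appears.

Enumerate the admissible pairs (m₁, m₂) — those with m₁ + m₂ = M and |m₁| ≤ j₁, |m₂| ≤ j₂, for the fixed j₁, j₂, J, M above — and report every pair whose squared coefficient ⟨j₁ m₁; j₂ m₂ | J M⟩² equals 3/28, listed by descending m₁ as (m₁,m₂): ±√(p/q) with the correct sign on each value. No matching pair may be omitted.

(1,3/2): +√(3/28)

Admissible pairs with m₁+m₂ = M = 5/2: (1,3/2), (2,1/2), (3,-1/2)
  (m₁,m₂)=(3,-1/2): CG² = 15/28, CG = +√(15/28)
  (m₁,m₂)=(2,1/2): CG² = 5/14, CG = −√(5/14)
  (m₁,m₂)=(1,3/2): CG² = 3/28, CG = +√(3/28)   ← matches the target
Pairs with CG² = 3/28: (1,3/2): +√(3/28)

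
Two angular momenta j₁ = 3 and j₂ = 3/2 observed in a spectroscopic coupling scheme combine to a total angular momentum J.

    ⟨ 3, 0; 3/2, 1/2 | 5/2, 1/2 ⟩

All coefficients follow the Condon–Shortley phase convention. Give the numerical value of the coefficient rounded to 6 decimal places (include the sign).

√[6·2!4!1!/8! · 3!3!2!1!3!2!] = √(216/35)
  +(−1)^1/∏(1,1,2,1,2,0)! = -1/4  (running -1/4)
  +(−1)^2/∏(2,0,1,0,3,1)! = 1/12  (running -1/6)
⟨..|..⟩ = √(216/35)·(-1/6) = -0.414039

−√(6/35) = -0.414039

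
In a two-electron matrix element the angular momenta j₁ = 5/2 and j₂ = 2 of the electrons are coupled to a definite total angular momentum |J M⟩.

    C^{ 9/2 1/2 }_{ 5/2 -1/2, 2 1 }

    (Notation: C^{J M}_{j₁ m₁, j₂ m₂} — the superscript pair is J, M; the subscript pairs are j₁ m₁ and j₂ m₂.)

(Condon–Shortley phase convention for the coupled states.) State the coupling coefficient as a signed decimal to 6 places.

+0.563436

triangle: 0!×5!×4!/10! = 2880/3628800
(j±m)!: 2!×3!×3!×1!×5!×4! = 207360
prefactor² = (2J+1)×Δ×N² = 11520/7
  k=0: +1/(0!×0!×3!×3!×2!×1!) = 1/72
Σ = 1/72  ⇒  CG² = 11520/7×(1/72)² = 20/63
CG = +√(20/63) = +0.563436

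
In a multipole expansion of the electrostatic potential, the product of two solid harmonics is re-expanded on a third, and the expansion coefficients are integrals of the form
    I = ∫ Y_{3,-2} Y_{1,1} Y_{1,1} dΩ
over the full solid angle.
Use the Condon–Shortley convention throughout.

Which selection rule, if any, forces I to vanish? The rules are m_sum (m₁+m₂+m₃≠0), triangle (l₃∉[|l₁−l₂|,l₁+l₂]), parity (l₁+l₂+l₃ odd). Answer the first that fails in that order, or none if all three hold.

triangle

m₁+m₂+m₃ = -2 + 1 + 1 = 0  ✓
triangle: need |l₁−l₂| ≤ l₃ ≤ l₁+l₂ = [2,4]; l₃=1 is outside  ✗
parity: l₁+l₂+l₃ = 5 is odd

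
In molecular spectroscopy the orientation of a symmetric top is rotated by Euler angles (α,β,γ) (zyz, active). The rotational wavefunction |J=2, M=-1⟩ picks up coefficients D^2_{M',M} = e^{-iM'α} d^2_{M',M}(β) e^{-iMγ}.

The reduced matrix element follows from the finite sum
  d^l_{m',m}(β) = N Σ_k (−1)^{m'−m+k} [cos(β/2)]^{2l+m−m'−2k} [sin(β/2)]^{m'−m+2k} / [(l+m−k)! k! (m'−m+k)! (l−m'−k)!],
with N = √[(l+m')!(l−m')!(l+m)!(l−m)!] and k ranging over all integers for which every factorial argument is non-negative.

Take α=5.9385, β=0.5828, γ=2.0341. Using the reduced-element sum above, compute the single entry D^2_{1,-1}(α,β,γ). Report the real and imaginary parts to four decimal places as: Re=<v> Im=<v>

Split into d^2_{1,-1}(β=0.5828) × two z-phases.
With c≡cos(β/2)=0.957843 and s≡sin(β/2)=0.287293, N=[6·1·1·6]^{1/2}=6.000000
The bounds max(0,m−m')=0 and min(l+m,l−m')=1 give 2 terms
  k=0: (−1)^2·6.0000/(2)·0.9578^2·0.2873^2 = +0.227175
  k=1: (−1)^3·6.0000/(6)·0.9578^0·0.2873^4 = -0.006812
d^2_{1,-1}(0.5828) = +0.227175 -0.006812 = +0.220363
D = (+0.941182+0.337901i)·(+0.220363)·(-0.446906+0.894581i) = -0.159300+0.152261i

Re=-0.1593 Im=0.1523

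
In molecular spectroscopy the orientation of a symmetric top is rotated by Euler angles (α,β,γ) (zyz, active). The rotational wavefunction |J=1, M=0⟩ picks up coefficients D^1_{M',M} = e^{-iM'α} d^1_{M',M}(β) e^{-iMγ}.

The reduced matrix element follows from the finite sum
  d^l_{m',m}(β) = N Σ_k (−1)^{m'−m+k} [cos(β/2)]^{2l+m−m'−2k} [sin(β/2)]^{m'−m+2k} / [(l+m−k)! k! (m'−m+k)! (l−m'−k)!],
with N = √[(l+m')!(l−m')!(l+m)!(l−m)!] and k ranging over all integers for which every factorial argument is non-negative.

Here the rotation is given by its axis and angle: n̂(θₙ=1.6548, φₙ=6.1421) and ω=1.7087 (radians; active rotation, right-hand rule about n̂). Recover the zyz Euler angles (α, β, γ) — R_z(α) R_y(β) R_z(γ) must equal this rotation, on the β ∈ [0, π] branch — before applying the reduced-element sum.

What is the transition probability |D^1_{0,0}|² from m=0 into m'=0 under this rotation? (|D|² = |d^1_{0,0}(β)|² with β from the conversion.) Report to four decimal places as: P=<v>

Axis–angle → zyz. n̂ = (sinθₙcosφₙ, sinθₙsinφₙ, cosθₙ) = (+0.986573, -0.140122, -0.083905), ω = 1.7087.
R = I cosω + sinω [n̂]ₓ + (1−cosω) n̂n̂ᵀ gives
  R = [+0.969659, -0.074136, -0.232949; -0.240352, -0.115134, -0.963833; +0.044634, +0.990580, -0.129459]
β = atan2(√(R₁₃²+R₂₃²), R₃₃) = 1.700620; α = atan2(R₂₃, R₁₃) mod 2π = 4.475246; γ = atan2(R₃₂, −R₃₁) mod 2π = 1.615824
Split into d^1_{0,0}(β=1.7006) × two z-phases.
c=cos(1.700620/2)=0.659750, s=sin(1.700620/2)=0.751485; N=√[1·1·1·1]=1.000000
Admissible k: 0..1 (factorial args all ≥0)
  k=0: (−1)^0·1.0000/(1)·0.6598^2·0.7515^0 = +0.435270
  k=1: (−1)^1·1.0000/(1)·0.6598^0·0.7515^2 = -0.564730
d^1_{0,0}(1.7006) = +0.435270 -0.564730 = -0.129459
|D^1_{0,0}|² = |d^1_{0,0}(β)|² = (-0.129459)² = 0.016760 (the z-rotation phases have unit modulus)

P=0.0168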